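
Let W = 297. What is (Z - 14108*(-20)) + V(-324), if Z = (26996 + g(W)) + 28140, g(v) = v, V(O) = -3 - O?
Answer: 337914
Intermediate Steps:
Z = 55433 (Z = (26996 + 297) + 28140 = 27293 + 28140 = 55433)
(Z - 14108*(-20)) + V(-324) = (55433 - 14108*(-20)) + (-3 - 1*(-324)) = (55433 + 282160) + (-3 + 324) = 337593 + 321 = 337914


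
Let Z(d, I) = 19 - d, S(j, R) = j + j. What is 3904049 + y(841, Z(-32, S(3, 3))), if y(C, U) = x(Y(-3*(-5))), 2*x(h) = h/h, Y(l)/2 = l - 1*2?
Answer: 7808099/2 ≈ 3.9040e+6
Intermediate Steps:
S(j, R) = 2*j
Y(l) = -4 + 2*l (Y(l) = 2*(l - 1*2) = 2*(l - 2) = 2*(-2 + l) = -4 + 2*l)
x(h) = 1/2 (x(h) = (h/h)/2 = (1/2)*1 = 1/2)
y(C, U) = 1/2
3904049 + y(841, Z(-32, S(3, 3))) = 3904049 + 1/2 = 7808099/2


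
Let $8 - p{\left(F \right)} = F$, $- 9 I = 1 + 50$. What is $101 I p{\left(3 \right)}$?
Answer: $- \frac{8585}{3} \approx -2861.7$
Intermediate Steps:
$I = - \frac{17}{3}$ ($I = - \frac{1 + 50}{9} = \left(- \frac{1}{9}\right) 51 = - \frac{17}{3} \approx -5.6667$)
$p{\left(F \right)} = 8 - F$
$101 I p{\left(3 \right)} = 101 \left(- \frac{17}{3}\right) \left(8 - 3\right) = - \frac{1717 \left(8 - 3\right)}{3} = \left(- \frac{1717}{3}\right) 5 = - \frac{8585}{3}$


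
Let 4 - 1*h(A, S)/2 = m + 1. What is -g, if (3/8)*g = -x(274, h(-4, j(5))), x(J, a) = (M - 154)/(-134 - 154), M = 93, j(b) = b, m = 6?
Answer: 61/108 ≈ 0.56481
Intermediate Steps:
h(A, S) = -6 (h(A, S) = 8 - 2*(6 + 1) = 8 - 2*7 = 8 - 14 = -6)
x(J, a) = 61/288 (x(J, a) = (93 - 154)/(-134 - 154) = -61/(-288) = -61*(-1/288) = 61/288)
g = -61/108 (g = 8*(-1*61/288)/3 = (8/3)*(-61/288) = -61/108 ≈ -0.56481)
-g = -1*(-61/108) = 61/108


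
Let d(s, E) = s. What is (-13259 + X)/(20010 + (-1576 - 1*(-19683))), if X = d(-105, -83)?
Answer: -13364/38117 ≈ -0.35060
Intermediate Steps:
X = -105
(-13259 + X)/(20010 + (-1576 - 1*(-19683))) = (-13259 - 105)/(20010 + (-1576 - 1*(-19683))) = -13364/(20010 + (-1576 + 19683)) = -13364/(20010 + 18107) = -13364/38117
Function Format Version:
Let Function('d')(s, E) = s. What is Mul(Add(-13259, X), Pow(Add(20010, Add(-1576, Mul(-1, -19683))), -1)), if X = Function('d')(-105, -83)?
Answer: Rational(-13364, 38117) ≈ -0.35060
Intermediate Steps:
X = -105
Mul(Add(-13259, X), Pow(Add(20010, Add(-1576, Mul(-1, -19683))), -1)) = Mul(Add(-13259, -105), Pow(Add(20010, Add(-1576, Mul(-1, -19683))), -1)) = Mul(-13364, Pow(Add(20010, Add(-1576, 19683)), -1)) = Mul(-13364, Pow(Add(20010, 18107), -1)) = Mul(-13364, Pow(38117, -1)) = Mul(-13364, Rational(1, 38117)) = Rational(-13364, 38117)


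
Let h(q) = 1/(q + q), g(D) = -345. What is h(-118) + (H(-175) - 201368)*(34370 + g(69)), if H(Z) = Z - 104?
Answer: -1619205245301/236 ≈ -6.8610e+9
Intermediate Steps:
H(Z) = -104 + Z
h(q) = 1/(2*q)
h(-118) + (H(-175) - 201368)*(34370 + g(69)) = (1/2)/(-118) + ((-104 - 175) - 201368)*(34370 - 345) = (1/2)*(-1/118) + (-279 - 201368)*34025 = -1/236 - 201647*34025 = -1/236 - 6861039175 = -1619205245301/236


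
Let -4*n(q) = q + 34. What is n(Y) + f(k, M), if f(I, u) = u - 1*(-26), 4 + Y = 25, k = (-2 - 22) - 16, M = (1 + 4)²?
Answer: 149/4 ≈ 37.250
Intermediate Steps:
M = 25 (M = 5² = 25)
k = -40 (k = -24 - 16 = -40)
Y = 21 (Y = -4 + 25 = 21)
f(I, u) = 26 + u (f(I, u) = u + 26 = 26 + u)
n(q) = -17/2 - q/4 (n(q) = -(q + 34)/4 = -(34 + q)/4 = -17/2 - q/4)
n(Y) + f(k, M) = (-17/2 - ¼*21) + (26 + 25) = (-17/2 - 21/4) + 51 = -55/4 + 51 = 149/4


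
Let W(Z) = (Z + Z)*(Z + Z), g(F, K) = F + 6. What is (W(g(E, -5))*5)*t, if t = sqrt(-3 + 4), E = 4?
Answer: 2000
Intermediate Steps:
g(F, K) = 6 + F
t = 1 (t = sqrt(1) = 1)
W(Z) = 4*Z**2 (W(Z) = (2*Z)*(2*Z) = 4*Z**2)
(W(g(E, -5))*5)*t = ((4*(6 + 4)**2)*5)*1 = ((4*10**2)*5)*1 = ((4*100)*5)*1 = (400*5)*1 = 2000*1 = 2000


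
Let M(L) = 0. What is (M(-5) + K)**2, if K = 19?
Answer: 361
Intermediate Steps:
(M(-5) + K)**2 = (0 + 19)**2 = 19**2 = 361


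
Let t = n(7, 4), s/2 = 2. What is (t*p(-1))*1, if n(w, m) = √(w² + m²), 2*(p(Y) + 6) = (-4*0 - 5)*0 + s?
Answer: -4*√65 ≈ -32.249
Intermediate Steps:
s = 4 (s = 2*2 = 4)
p(Y) = -4 (p(Y) = -6 + ((-4*0 - 5)*0 + 4)/2 = -6 + ((0 - 5)*0 + 4)/2 = -6 + (-5*0 + 4)/2 = -6 + (0 + 4)/2 = -6 + (½)*4 = -6 + 2 = -4)
n(w, m) = √(m² + w²)
t = √65 (t = √(4² + 7²) = √(16 + 49) = √65 ≈ 8.0623)
(t*p(-1))*1 = (√65*(-4))*1 = -4*√65*1 = -4*√65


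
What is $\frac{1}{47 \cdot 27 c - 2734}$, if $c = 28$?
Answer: $\frac{1}{32798} \approx 3.049 \cdot 10^{-5}$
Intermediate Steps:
$\frac{1}{47 \cdot 27 c - 2734} = \frac{1}{47 \cdot 27 \cdot 28 - 2734} = \frac{1}{1269 \cdot 28 - 2734} = \frac{1}{35532 - 2734} = \frac{1}{32798}$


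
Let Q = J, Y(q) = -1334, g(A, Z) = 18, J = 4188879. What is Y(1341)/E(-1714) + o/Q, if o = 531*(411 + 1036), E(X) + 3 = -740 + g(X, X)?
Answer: 23544151/11635775 ≈ 2.0234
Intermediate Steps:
E(X) = -725 (E(X) = -3 + (-740 + 18) = -3 - 722 = -725)
Q = 4188879
o = 768357 (o = 531*1447 = 768357)
Y(1341)/E(-1714) + o/Q = -1334/(-725) + 768357/4188879 = -1334*(-1/725) + 768357*(1/4188879) = 46/25 + 85373/465431 = 23544151/11635775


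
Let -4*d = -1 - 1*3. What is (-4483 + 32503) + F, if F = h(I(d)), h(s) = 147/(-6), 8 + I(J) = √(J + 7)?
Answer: 55991/2 ≈ 27996.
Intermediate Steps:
d = 1 (d = -(-1 - 1*3)/4 = -(-1 - 3)/4 = -¼*(-4) = 1)
I(J) = -8 + √(7 + J) (I(J) = -8 + √(J + 7) = -8 + √(7 + J))
h(s) = -49/2 (h(s) = 147*(-⅙) = -49/2)
F = -49/2 ≈ -24.500
(-4483 + 32503) + F = (-4483 + 32503) - 49/2 = 28020 - 49/2 = 55991/2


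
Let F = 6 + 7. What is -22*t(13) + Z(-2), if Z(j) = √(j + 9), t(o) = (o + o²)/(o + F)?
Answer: -154 + √7 ≈ -151.35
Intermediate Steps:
F = 13
t(o) = (o + o²)/(13 + o) (t(o) = (o + o²)/(o + 13) = (o + o²)/(13 + o))
Z(j) = √(9 + j)
-22*t(13) + Z(-2) = -286*(1 + 13)/(13 + 13) + √(9 - 2) = -286*14/26 + √7 = -22*7 + √7 = -154 + √7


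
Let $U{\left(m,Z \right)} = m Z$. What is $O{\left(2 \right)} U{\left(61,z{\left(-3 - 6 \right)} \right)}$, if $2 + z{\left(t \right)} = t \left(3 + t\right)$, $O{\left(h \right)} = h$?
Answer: $6344$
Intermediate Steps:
$z{\left(t \right)} = -2 + t \left(3 + t\right)$
$U{\left(m,Z \right)} = Z m$
$O{\left(2 \right)} U{\left(61,z{\left(-3 - 6 \right)} \right)} = 2 \left(-2 + \left(-3 - 6\right)^{2} + 3 \left(-3 - 6\right)\right) 61 = 2 \left(-2 + \left(-9\right)^{2} + 3 \left(-9\right)\right) 61 = 2 \left(-2 + 81 - 27\right) 61 = 2 \cdot 52 \cdot 61 = 2 \cdot 3172 = 6344$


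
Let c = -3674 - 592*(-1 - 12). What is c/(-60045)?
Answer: -4022/60045 ≈ -0.066983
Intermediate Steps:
c = 4022 (c = -3674 - 592*(-13) = -3674 + 7696 = 4022)
c/(-60045) = 4022/(-60045) = 4022*(-1/60045) = -4022/60045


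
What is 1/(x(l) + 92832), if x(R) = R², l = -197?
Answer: 1/131641 ≈ 7.5964e-6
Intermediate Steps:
1/(x(l) + 92832) = 1/((-197)² + 92832) = 1/(38809 + 92832) = 1/131641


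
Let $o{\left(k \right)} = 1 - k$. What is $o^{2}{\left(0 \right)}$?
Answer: $1$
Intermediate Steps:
$o^{2}{\left(0 \right)} = \left(1 - 0\right)^{2} = \left(1 + 0\right)^{2} = 1^{2} = 1$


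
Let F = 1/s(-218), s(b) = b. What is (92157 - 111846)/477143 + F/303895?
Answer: -1304379203933/31610299092730 ≈ -0.041264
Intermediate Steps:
F = -1/218 (F = 1/(-218) = -1/218 ≈ -0.0045872)
(92157 - 111846)/477143 + F/303895 = (92157 - 111846)/477143 - 1/218/303895 = -19689*1/477143 - 1/218*1/303895 = -19689/477143 - 1/66249110 = -1304379203933/31610299092730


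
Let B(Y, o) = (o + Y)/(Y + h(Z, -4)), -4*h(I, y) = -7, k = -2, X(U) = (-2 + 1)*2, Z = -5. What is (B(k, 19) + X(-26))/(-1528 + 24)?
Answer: 35/752 ≈ 0.046543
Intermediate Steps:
X(U) = -2 (X(U) = -1*2 = -2)
h(I, y) = 7/4 (h(I, y) = -¼*(-7) = 7/4)
B(Y, o) = (Y + o)/(7/4 + Y) (B(Y, o) = (o + Y)/(Y + 7/4) = (Y + o)/(7/4 + Y))
(B(k, 19) + X(-26))/(-1528 + 24) = (4*(-2 + 19)/(7 + 4*(-2)) - 2)/(-1528 + 24) = (4*17/(7 - 8) - 2)/(-1504) = (4*17/(-1) - 2)*(-1/1504) = (4*(-1)*17 - 2)*(-1/1504) = (-68 - 2)*(-1/1504) = -70*(-1/1504) = 35/752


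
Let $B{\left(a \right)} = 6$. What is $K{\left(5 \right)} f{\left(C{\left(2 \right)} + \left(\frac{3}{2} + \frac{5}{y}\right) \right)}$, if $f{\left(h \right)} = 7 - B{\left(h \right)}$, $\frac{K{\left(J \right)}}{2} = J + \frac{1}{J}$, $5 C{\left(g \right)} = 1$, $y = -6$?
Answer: $\frac{52}{5} \approx 10.4$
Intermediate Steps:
$C{\left(g \right)} = \frac{1}{5}$ ($C{\left(g \right)} = \frac{1}{5} \cdot 1 = \frac{1}{5}$)
$K{\left(J \right)} = 2 J + \frac{2}{J}$ ($K{\left(J \right)} = 2 \left(J + \frac{1}{J}\right) = 2 J + \frac{2}{J}$)
$f{\left(h \right)} = 1$ ($f{\left(h \right)} = 7 - 6 = 1$)
$K{\left(5 \right)} f{\left(C{\left(2 \right)} + \left(\frac{3}{2} + \frac{5}{y}\right) \right)} = \left(2 \cdot 5 + \frac{2}{5}\right) 1 = \left(10 + 2 \cdot \frac{1}{5}\right) 1 = \left(10 + \frac{2}{5}\right) 1 = \frac{52}{5} \cdot 1 = \frac{52}{5}$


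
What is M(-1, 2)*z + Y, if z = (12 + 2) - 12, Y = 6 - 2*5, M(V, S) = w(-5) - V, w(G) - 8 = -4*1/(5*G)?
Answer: 358/25 ≈ 14.320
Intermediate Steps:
w(G) = 8 - 4/(5*G) (w(G) = 8 - 4*1/(5*G) = 8 - 4/(5*G))
M(V, S) = 204/25 - V (M(V, S) = (8 - 4/5/(-5)) - V = (8 - 4/5*(-1/5)) - V = (8 + 4/25) - V = 204/25 - V)
Y = -4 (Y = 6 - 10 = -4)
z = 2 (z = 14 - 12 = 2)
M(-1, 2)*z + Y = (204/25 - 1*(-1))*2 - 4 = (204/25 + 1)*2 - 4 = (229/25)*2 - 4 = 458/25 - 4 = 358/25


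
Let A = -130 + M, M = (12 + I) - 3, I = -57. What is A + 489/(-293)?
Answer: -52643/293 ≈ -179.67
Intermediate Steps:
M = -48 (M = (12 - 57) - 3 = -45 - 3 = -48)
A = -178 (A = -130 - 48 = -178)
A + 489/(-293) = -178 + 489/(-293) = -178 + 489*(-1/293) = -178 - 489/293 = -52643/293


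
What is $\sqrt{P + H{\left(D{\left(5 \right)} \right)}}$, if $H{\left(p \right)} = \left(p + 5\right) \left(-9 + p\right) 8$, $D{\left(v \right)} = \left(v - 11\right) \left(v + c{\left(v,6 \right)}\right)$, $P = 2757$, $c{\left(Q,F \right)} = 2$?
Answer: $\sqrt{17853} \approx 133.62$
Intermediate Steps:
$D{\left(v \right)} = \left(-11 + v\right) \left(2 + v\right)$ ($D{\left(v \right)} = \left(v - 11\right) \left(v + 2\right) = \left(-11 + v\right) \left(2 + v\right)$)
$H{\left(p \right)} = 8 \left(-9 + p\right) \left(5 + p\right)$ ($H{\left(p \right)} = \left(5 + p\right) \left(-9 + p\right) 8 = \left(-9 + p\right) \left(5 + p\right) 8 = 8 \left(-9 + p\right) \left(5 + p\right)$)
$\sqrt{P + H{\left(D{\left(5 \right)} \right)}} = \sqrt{2757 - \left(360 - 8 \left(-22 + 5^{2} - 45\right)^{2} + 32 \left(-22 + 5^{2} - 45\right)\right)} = \sqrt{2757 - \left(360 - 8 \left(-22 + 25 - 45\right)^{2} + 32 \left(-22 + 25 - 45\right)\right)} = \sqrt{2757 - \left(-984 - 14112\right)} = \sqrt{2757 + \left(-360 + 1344 + 8 \cdot 1764\right)} = \sqrt{2757 + \left(-360 + 1344 + 14112\right)} = \sqrt{2757 + 15096} = \sqrt{17853}$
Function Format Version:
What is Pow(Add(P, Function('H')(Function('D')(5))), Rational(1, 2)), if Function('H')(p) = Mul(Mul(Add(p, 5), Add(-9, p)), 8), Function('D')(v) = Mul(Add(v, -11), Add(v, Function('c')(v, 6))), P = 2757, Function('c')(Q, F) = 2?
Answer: Pow(17853, Rational(1, 2)) ≈ 133.62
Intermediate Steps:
Function('D')(v) = Mul(Add(-11, v), Add(2, v)) (Function('D')(v) = Mul(Add(v, -11), Add(v, 2)) = Mul(Add(-11, v), Add(2, v)))
Function('H')(p) = Mul(8, Add(-9, p), Add(5, p)) (Function('H')(p) = Mul(Mul(Add(5, p), Add(-9, p)), 8) = Mul(Mul(Add(-9, p), Add(5, p)), 8) = Mul(8, Add(-9, p), Add(5, p)))
Pow(Add(P, Function('H')(Function('D')(5))), Rational(1, 2)) = Pow(Add(2757, Add(-360, Mul(-32, Add(-22, Pow(5, 2), Mul(-9, 5))), Mul(8, Pow(Add(-22, Pow(5, 2), Mul(-9, 5)), 2)))), Rational(1, 2)) = Pow(Add(2757, Add(-360, Mul(-32, Add(-22, 25, -45)), Mul(8, Pow(Add(-22, 25, -45), 2)))), Rational(1, 2)) = Pow(Add(2757, Add(-360, Mul(-32, -42), Mul(8, Pow(-42, 2)))), Rational(1, 2)) = Pow(Add(2757, Add(-360, 1344, Mul(8, 1764))), Rational(1, 2)) = Pow(Add(2757, Add(-360, 1344, 14112)), Rational(1, 2)) = Pow(Add(2757, 15096), Rational(1, 2)) = Pow(17853, Rational(1, 2))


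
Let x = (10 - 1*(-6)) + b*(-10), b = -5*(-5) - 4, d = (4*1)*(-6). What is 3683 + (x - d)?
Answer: 3513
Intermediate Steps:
d = -24 (d = 4*(-6) = -24)
b = 21 (b = 25 - 4 = 21)
x = -194 (x = (10 - 1*(-6)) + 21*(-10) = (10 + 6) - 210 = 16 - 210 = -194)
3683 + (x - d) = 3683 + (-194 - 1*(-24)) = 3683 + (-194 + 24) = 3683 - 170 = 3513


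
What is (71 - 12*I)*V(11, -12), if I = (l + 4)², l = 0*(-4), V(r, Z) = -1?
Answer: 121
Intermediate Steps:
l = 0
I = 16 (I = (0 + 4)² = 4² = 16)
(71 - 12*I)*V(11, -12) = (71 - 12*16)*(-1) = (71 - 192)*(-1) = -121*(-1) = 121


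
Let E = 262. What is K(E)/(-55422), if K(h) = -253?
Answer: 253/55422 ≈ 0.0045650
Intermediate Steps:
K(E)/(-55422) = -253/(-55422) = -253*(-1/55422) = 253/55422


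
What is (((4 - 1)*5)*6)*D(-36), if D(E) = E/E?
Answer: 90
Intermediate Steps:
D(E) = 1
(((4 - 1)*5)*6)*D(-36) = (((4 - 1)*5)*6)*1 = ((3*5)*6)*1 = (15*6)*1 = 90*1 = 90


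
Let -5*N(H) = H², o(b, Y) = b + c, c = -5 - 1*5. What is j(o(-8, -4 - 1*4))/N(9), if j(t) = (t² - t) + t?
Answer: -20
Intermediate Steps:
c = -10 (c = -5 - 5 = -10)
o(b, Y) = -10 + b (o(b, Y) = b - 10 = -10 + b)
N(H) = -H²/5
j(t) = t²
j(o(-8, -4 - 1*4))/N(9) = (-10 - 8)²/((-⅕*9²)) = (-18)²/((-⅕*81)) = 324/(-81/5) = 324*(-5/81) = -20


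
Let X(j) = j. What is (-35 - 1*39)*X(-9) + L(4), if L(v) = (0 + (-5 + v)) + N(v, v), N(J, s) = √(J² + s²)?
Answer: 665 + 4*√2 ≈ 670.66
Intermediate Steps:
L(v) = -5 + v + √2*√(v²) (L(v) = (0 + (-5 + v)) + √(v² + v²) = (-5 + v) + √(2*v²) = (-5 + v) + √2*√(v²) = -5 + v + √2*√(v²))
(-35 - 1*39)*X(-9) + L(4) = (-35 - 1*39)*(-9) + (-5 + 4 + √2*√(4²)) = (-35 - 39)*(-9) + (-5 + 4 + √2*√16) = -74*(-9) + (-5 + 4 + √2*4) = 666 + (-5 + 4 + 4*√2) = 666 + (-1 + 4*√2) = 665 + 4*√2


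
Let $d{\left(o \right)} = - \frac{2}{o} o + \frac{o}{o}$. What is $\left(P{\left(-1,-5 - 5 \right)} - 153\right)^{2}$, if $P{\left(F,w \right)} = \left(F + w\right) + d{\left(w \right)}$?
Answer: $27225$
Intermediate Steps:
$d{\left(o \right)} = -1$ ($d{\left(o \right)} = -2 + 1 = -1$)
$P{\left(F,w \right)} = -1 + F + w$ ($P{\left(F,w \right)} = \left(F + w\right) - 1 = -1 + F + w$)
$\left(P{\left(-1,-5 - 5 \right)} - 153\right)^{2} = \left(\left(-1 - 1 - 10\right) - 153\right)^{2} = \left(-12 - 153\right)^{2} = \left(-165\right)^{2} = 27225$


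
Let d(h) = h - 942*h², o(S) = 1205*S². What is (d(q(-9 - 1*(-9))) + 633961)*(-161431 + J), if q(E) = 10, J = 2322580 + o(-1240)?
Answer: 1001258552524879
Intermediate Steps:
J = 1855130580 (J = 2322580 + 1205*(-1240)² = 2322580 + 1205*1537600 = 2322580 + 1852808000 = 1855130580)
(d(q(-9 - 1*(-9))) + 633961)*(-161431 + J) = (10*(1 - 942*10) + 633961)*(-161431 + 1855130580) = (10*(1 - 9420) + 633961)*1854969149 = (10*(-9419) + 633961)*1854969149 = (-94190 + 633961)*1854969149 = 539771*1854969149 = 1001258552524879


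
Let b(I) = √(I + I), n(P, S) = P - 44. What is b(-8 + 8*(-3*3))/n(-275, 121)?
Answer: -4*I*√10/319 ≈ -0.039652*I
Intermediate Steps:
n(P, S) = -44 + P
b(I) = √2*√I (b(I) = √(2*I) = √2*√I)
b(-8 + 8*(-3*3))/n(-275, 121) = (√2*√(-8 + 8*(-3*3)))/(-44 - 275) = (√2*√(-8 + 8*(-9)))/(-319) = (√2*√(-8 - 72))*(-1/319) = (√2*√(-80))*(-1/319) = (√2*(4*I*√5))*(-1/319) = (4*I*√10)*(-1/319) = -4*I*√10/319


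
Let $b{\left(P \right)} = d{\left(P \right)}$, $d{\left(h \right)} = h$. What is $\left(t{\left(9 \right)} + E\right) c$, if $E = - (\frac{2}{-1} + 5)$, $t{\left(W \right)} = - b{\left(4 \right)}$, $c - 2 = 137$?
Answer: $-973$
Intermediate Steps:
$b{\left(P \right)} = P$
$c = 139$ ($c = 2 + 137 = 139$)
$t{\left(W \right)} = -4$ ($t{\left(W \right)} = \left(-1\right) 4 = -4$)
$E = -3$ ($E = - (2 \left(-1\right) + 5) = - (-2 + 5) = \left(-1\right) 3 = -3$)
$\left(t{\left(9 \right)} + E\right) c = \left(-4 - 3\right) 139 = \left(-7\right) 139 = -973$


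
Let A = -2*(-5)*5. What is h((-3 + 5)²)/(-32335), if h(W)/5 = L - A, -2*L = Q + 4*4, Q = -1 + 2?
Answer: 117/12934 ≈ 0.0090459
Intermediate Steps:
Q = 1
L = -17/2 (L = -(1 + 4*4)/2 = -(1 + 16)/2 = -½*17 = -17/2 ≈ -8.5000)
A = 50 (A = 10*5 = 50)
h(W) = -585/2 (h(W) = 5*(-17/2 - 1*50) = 5*(-17/2 - 50) = 5*(-117/2) = -585/2)
h((-3 + 5)²)/(-32335) = -585/2/(-32335) = -585/2*(-1/32335) = 117/12934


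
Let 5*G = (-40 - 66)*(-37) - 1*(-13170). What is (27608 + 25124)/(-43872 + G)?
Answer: -65915/50567 ≈ -1.3035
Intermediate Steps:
G = 17092/5 (G = ((-40 - 66)*(-37) - 1*(-13170))/5 = (-106*(-37) + 13170)/5 = (3922 + 13170)/5 = (⅕)*17092 = 17092/5 ≈ 3418.4)
(27608 + 25124)/(-43872 + G) = (27608 + 25124)/(-43872 + 17092/5) = 52732/(-202268/5) = 52732*(-5/202268) = -65915/50567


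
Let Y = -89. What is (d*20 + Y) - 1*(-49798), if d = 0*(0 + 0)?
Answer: 49709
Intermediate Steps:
d = 0 (d = 0*0 = 0)
(d*20 + Y) - 1*(-49798) = (0*20 - 89) - 1*(-49798) = (0 - 89) + 49798 = -89 + 49798 = 49709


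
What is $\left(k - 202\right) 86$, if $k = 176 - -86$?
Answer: $5160$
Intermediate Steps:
$k = 262$ ($k = 176 + 86 = 262$)
$\left(k - 202\right) 86 = \left(262 - 202\right) 86 = 60 \cdot 86 = 5160$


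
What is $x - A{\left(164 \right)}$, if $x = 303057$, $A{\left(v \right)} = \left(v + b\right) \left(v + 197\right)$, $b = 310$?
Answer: $131943$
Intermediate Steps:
$A{\left(v \right)} = \left(197 + v\right) \left(310 + v\right)$ ($A{\left(v \right)} = \left(v + 310\right) \left(v + 197\right) = \left(310 + v\right) \left(197 + v\right) = \left(197 + v\right) \left(310 + v\right)$)
$x - A{\left(164 \right)} = 303057 - \left(61070 + 164^{2} + 507 \cdot 164\right) = 303057 - \left(61070 + 26896 + 83148\right) = 303057 - 171114 = 131943$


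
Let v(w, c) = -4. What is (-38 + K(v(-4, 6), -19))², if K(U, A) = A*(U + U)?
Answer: 12996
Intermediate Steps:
K(U, A) = 2*A*U (K(U, A) = A*(2*U) = 2*A*U)
(-38 + K(v(-4, 6), -19))² = (-38 + 2*(-19)*(-4))² = (-38 + 152)² = 114² = 12996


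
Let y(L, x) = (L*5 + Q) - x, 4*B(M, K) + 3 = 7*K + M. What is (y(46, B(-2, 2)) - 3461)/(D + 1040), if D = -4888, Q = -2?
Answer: 12941/15392 ≈ 0.84076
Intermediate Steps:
B(M, K) = -¾ + M/4 + 7*K/4 (B(M, K) = -¾ + (7*K + M)/4 = -¾ + (M + 7*K)/4 = -¾ + (M/4 + 7*K/4) = -¾ + M/4 + 7*K/4)
y(L, x) = -2 - x + 5*L (y(L, x) = (L*5 - 2) - x = (5*L - 2) - x = (-2 + 5*L) - x = -2 - x + 5*L)
(y(46, B(-2, 2)) - 3461)/(D + 1040) = ((-2 - (-¾ + (¼)*(-2) + (7/4)*2) + 5*46) - 3461)/(-4888 + 1040) = ((-2 - (-¾ - ½ + 7/2) + 230) - 3461)/(-3848) = ((-2 - 1*9/4 + 230) - 3461)*(-1/3848) = ((-2 - 9/4 + 230) - 3461)*(-1/3848) = (903/4 - 3461)*(-1/3848) = -12941/4*(-1/3848) = 12941/15392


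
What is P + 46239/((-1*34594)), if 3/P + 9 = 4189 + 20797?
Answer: -1154807721/864054338 ≈ -1.3365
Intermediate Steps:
P = 3/24977 (P = 3/(-9 + (4189 + 20797)) = 3/(-9 + 24986) = 3/24977 ≈ 0.00012011)
P + 46239/((-1*34594)) = 3/24977 + 46239/((-1*34594)) = 3/24977 + 46239/(-34594) = 3/24977 + 46239*(-1/34594) = 3/24977 - 46239/34594 = -1154807721/864054338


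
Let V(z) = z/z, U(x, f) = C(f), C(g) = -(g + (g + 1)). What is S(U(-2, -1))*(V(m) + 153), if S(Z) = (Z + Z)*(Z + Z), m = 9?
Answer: 616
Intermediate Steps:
C(g) = -1 - 2*g (C(g) = -(g + (1 + g)) = -(1 + 2*g) = -1 - 2*g)
U(x, f) = -1 - 2*f
S(Z) = 4*Z**2 (S(Z) = (2*Z)*(2*Z) = 4*Z**2)
V(z) = 1
S(U(-2, -1))*(V(m) + 153) = (4*(-1 - 2*(-1))**2)*(1 + 153) = (4*(-1 + 2)**2)*154 = (4*1**2)*154 = (4*1)*154 = 4*154 = 616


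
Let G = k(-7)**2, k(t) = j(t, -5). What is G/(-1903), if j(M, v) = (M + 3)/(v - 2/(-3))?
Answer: -144/321607 ≈ -0.00044775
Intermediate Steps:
j(M, v) = (3 + M)/(2/3 + v) (j(M, v) = (3 + M)/(v - 2*(-1/3)) = (3 + M)/(v + 2/3) = (3 + M)/(2/3 + v))
k(t) = -9/13 - 3*t/13 (k(t) = 3*(3 + t)/(2 + 3*(-5)) = 3*(3 + t)/(2 - 15) = 3*(3 + t)/(-13) = 3*(-1/13)*(3 + t) = -9/13 - 3*t/13)
G = 144/169 (G = (-9/13 - 3/13*(-7))**2 = (-9/13 + 21/13)**2 = (12/13)**2 = 144/169 ≈ 0.85207)
G/(-1903) = (144/169)/(-1903) = (144/169)*(-1/1903) = -144/321607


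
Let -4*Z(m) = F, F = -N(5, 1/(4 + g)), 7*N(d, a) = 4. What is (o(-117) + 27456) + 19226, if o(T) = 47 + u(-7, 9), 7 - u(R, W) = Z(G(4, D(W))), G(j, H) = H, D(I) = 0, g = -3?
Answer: 327151/7 ≈ 46736.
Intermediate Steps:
N(d, a) = 4/7 (N(d, a) = (⅐)*4 = 4/7)
F = -4/7 (F = -1*4/7 = -4/7 ≈ -0.57143)
Z(m) = ⅐ (Z(m) = -¼*(-4/7) = ⅐)
u(R, W) = 48/7 (u(R, W) = 7 - 1*⅐ = 7 - ⅐ = 48/7)
o(T) = 377/7 (o(T) = 47 + 48/7 = 377/7)
(o(-117) + 27456) + 19226 = (377/7 + 27456) + 19226 = 192569/7 + 19226 = 327151/7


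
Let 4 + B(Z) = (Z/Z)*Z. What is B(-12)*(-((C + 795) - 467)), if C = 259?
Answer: 9392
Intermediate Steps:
B(Z) = -4 + Z (B(Z) = -4 + (Z/Z)*Z = -4 + 1*Z = -4 + Z)
B(-12)*(-((C + 795) - 467)) = (-4 - 12)*(-((259 + 795) - 467)) = -(-16)*(1054 - 467) = -(-16)*587 = -16*(-587) = 9392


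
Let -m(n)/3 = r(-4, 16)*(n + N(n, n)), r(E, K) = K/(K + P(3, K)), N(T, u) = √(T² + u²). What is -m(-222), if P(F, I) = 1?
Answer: -10656/17 + 10656*√2/17 ≈ 259.64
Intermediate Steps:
r(E, K) = K/(1 + K) (r(E, K) = K/(K + 1) = K/(1 + K))
m(n) = -48*n/17 - 48*√2*√(n²)/17 (m(n) = -3*16/(1 + 16)*(n + √(n² + n²)) = -3*16/17*(n + √(2*n²)) = -3*16*(1/17)*(n + √2*√(n²)) = -48*(n + √2*√(n²))/17 = -3*(16*n/17 + 16*√2*√(n²)/17) = -48*n/17 - 48*√2*√(n²)/17)
-m(-222) = -(-48/17*(-222) - 48*√2*√((-222)²)/17) = -(10656/17 - 48*√2*√49284/17) = -(10656/17 - 48/17*√2*222) = -(10656/17 - 10656*√2/17) = -10656/17 + 10656*√2/17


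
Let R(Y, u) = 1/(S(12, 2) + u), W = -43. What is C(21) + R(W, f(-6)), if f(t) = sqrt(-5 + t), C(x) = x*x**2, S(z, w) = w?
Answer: 138917/15 - I*sqrt(11)/15 ≈ 9261.1 - 0.22111*I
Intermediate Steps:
C(x) = x**3
R(Y, u) = 1/(2 + u)
C(21) + R(W, f(-6)) = 21**3 + 1/(2 + sqrt(-5 - 6)) = 9261 + 1/(2 + sqrt(-11)) = 9261 + 1/(2 + I*sqrt(11))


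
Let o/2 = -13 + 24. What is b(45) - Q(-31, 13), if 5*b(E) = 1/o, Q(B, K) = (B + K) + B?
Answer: 5391/110 ≈ 49.009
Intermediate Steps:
o = 22 (o = 2*(-13 + 24) = 2*11 = 22)
Q(B, K) = K + 2*B
b(E) = 1/110 (b(E) = (⅕)/22 = (⅕)*(1/22) = 1/110)
b(45) - Q(-31, 13) = 1/110 - (13 + 2*(-31)) = 1/110 - (13 - 62) = 1/110 - 1*(-49) = 1/110 + 49 = 5391/110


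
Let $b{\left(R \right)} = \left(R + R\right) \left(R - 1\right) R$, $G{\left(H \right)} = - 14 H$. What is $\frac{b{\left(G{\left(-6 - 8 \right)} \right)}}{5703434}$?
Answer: $\frac{7491120}{2851717} \approx 2.6269$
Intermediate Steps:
$b{\left(R \right)} = 2 R^{2} \left(-1 + R\right)$ ($b{\left(R \right)} = 2 R \left(-1 + R\right) R = 2 R^{2} \left(-1 + R\right)$)
$\frac{b{\left(G{\left(-6 - 8 \right)} \right)}}{5703434} = \frac{2 \left(- 14 \left(-6 - 8\right)\right)^{2} \left(-1 - 14 \left(-6 - 8\right)\right)}{5703434} = 2 \left(- 14 \left(-6 - 8\right)\right)^{2} \left(-1 - 14 \left(-6 - 8\right)\right) \frac{1}{5703434} = 2 \left(\left(-14\right) \left(-14\right)\right)^{2} \left(-1 - -196\right) \frac{1}{5703434} = 2 \cdot 196^{2} \left(-1 + 196\right) \frac{1}{5703434} = 2 \cdot 38416 \cdot 195 \cdot \frac{1}{5703434} = 14982240 \cdot \frac{1}{5703434} = \frac{7491120}{2851717}$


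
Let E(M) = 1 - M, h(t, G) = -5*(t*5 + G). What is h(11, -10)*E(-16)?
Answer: -3825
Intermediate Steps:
h(t, G) = -25*t - 5*G (h(t, G) = -5*(5*t + G) = -5*(G + 5*t) = -25*t - 5*G)
h(11, -10)*E(-16) = (-25*11 - 5*(-10))*(1 - 1*(-16)) = (-275 + 50)*(1 + 16) = -225*17 = -3825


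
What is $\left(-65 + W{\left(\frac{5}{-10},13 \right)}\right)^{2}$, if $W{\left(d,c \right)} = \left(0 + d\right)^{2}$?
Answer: $\frac{67081}{16} \approx 4192.6$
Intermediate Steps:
$W{\left(d,c \right)} = d^{2}$
$\left(-65 + W{\left(\frac{5}{-10},13 \right)}\right)^{2} = \left(-65 + \left(\frac{5}{-10}\right)^{2}\right)^{2} = \left(-65 + \left(5 \left(- \frac{1}{10}\right)\right)^{2}\right)^{2} = \left(-65 + \left(- \frac{1}{2}\right)^{2}\right)^{2} = \left(-65 + \frac{1}{4}\right)^{2} = \left(- \frac{259}{4}\right)^{2} = \frac{67081}{16}$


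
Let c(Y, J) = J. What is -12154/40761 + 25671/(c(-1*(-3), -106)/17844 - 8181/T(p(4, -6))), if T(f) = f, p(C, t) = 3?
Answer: -9631474417220/991729274067 ≈ -9.7118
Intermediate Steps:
-12154/40761 + 25671/(c(-1*(-3), -106)/17844 - 8181/T(p(4, -6))) = -12154/40761 + 25671/(-106/17844 - 8181/3) = -12154*1/40761 + 25671/(-106*1/17844 - 8181*⅓) = -12154/40761 + 25671/(-53/8922 - 2727) = -12154/40761 + 25671/(-24330347/8922) = -12154/40761 + 25671*(-8922/24330347) = -12154/40761 - 229036662/24330347 = -9631474417220/991729274067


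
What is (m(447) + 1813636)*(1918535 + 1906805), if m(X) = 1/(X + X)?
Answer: 3101185130211950/447 ≈ 6.9378e+12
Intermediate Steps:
m(X) = 1/(2*X)
(m(447) + 1813636)*(1918535 + 1906805) = ((1/2)/447 + 1813636)*(1918535 + 1906805) = ((1/2)*(1/447) + 1813636)*3825340 = (1/894 + 1813636)*3825340 = (1621390585/894)*3825340 = 3101185130211950/447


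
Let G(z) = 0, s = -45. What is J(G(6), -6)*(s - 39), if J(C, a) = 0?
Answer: 0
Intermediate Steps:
J(G(6), -6)*(s - 39) = 0*(-45 - 39) = 0*(-84) = 0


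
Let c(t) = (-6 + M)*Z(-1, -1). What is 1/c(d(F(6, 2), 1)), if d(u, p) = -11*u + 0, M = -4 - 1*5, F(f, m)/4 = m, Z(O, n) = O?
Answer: 1/15 ≈ 0.066667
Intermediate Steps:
F(f, m) = 4*m
M = -9 (M = -4 - 5 = -9)
d(u, p) = -11*u
c(t) = 15 (c(t) = (-6 - 9)*(-1) = -15*(-1) = 15)
1/c(d(F(6, 2), 1)) = 1/15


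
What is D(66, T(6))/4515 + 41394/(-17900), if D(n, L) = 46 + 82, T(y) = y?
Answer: -18460271/8081850 ≈ -2.2842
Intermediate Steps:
D(n, L) = 128
D(66, T(6))/4515 + 41394/(-17900) = 128/4515 + 41394/(-17900) = 128*(1/4515) + 41394*(-1/17900) = 128/4515 - 20697/8950 = -18460271/8081850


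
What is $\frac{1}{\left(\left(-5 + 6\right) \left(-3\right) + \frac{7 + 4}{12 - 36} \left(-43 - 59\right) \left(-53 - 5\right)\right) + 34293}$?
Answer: $\frac{2}{63157} \approx 3.1667 \cdot 10^{-5}$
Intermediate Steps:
$\frac{1}{\left(\left(-5 + 6\right) \left(-3\right) + \frac{7 + 4}{12 - 36} \left(-43 - 59\right) \left(-53 - 5\right)\right) + 34293} = \frac{1}{\left(1 \left(-3\right) + \frac{11}{-24} \left(\left(-102\right) \left(-58\right)\right)\right) + 34293} = \frac{1}{\left(-3 + 11 \left(- \frac{1}{24}\right) 5916\right) + 34293} = \frac{1}{\left(-3 - \frac{5423}{2}\right) + 34293} = \frac{1}{- \frac{5429}{2} + 34293} = \frac{1}{\frac{63157}{2}} = \frac{2}{63157}$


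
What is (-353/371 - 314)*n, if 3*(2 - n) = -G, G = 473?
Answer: -18656571/371 ≈ -50287.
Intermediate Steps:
n = 479/3 (n = 2 - (-1)*473/3 = 2 - ⅓*(-473) = 2 + 473/3 = 479/3 ≈ 159.67)
(-353/371 - 314)*n = (-353/371 - 314)*(479/3) = -116847/371*479/3 = -18656571/371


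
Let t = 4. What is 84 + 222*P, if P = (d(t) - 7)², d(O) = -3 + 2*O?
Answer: 972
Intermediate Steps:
P = 4 (P = ((-3 + 2*4) - 7)² = ((-3 + 8) - 7)² = (5 - 7)² = (-2)² = 4)
84 + 222*P = 84 + 222*4 = 84 + 888 = 972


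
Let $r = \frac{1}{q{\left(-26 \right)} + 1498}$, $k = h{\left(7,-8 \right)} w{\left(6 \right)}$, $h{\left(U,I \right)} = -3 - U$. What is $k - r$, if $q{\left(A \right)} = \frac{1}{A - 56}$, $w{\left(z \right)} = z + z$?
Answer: $- \frac{14740282}{122835} \approx -120.0$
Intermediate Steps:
$w{\left(z \right)} = 2 z$
$q{\left(A \right)} = \frac{1}{-56 + A}$
$k = -120$ ($k = \left(-3 - 7\right) 2 \cdot 6 = \left(-3 - 7\right) 12 = \left(-10\right) 12 = -120$)
$r = \frac{82}{122835}$ ($r = \frac{1}{\frac{1}{-56 - 26} + 1498} = \frac{1}{\frac{1}{-82} + 1498} = \frac{1}{- \frac{1}{82} + 1498} = \frac{1}{\frac{122835}{82}} = \frac{82}{122835} \approx 0.00066756$)
$k - r = -120 - \frac{82}{122835} = - \frac{14740282}{122835}$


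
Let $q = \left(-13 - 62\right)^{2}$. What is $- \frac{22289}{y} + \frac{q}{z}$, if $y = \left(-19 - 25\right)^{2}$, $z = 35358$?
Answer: $- \frac{129534077}{11408848} \approx -11.354$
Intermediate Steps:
$q = 5625$ ($q = \left(-75\right)^{2} = 5625$)
$y = 1936$ ($y = \left(-44\right)^{2} = 1936$)
$- \frac{22289}{y} + \frac{q}{z} = - \frac{22289}{1936} + \frac{5625}{35358} = \left(-22289\right) \frac{1}{1936} + 5625 \cdot \frac{1}{35358} = - \frac{22289}{1936} + \frac{1875}{11786} = - \frac{129534077}{11408848}$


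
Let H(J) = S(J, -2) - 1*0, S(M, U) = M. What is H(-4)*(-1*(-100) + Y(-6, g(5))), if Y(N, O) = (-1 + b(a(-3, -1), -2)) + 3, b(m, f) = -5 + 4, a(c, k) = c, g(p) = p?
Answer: -404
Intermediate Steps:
b(m, f) = -1
Y(N, O) = 1 (Y(N, O) = (-1 - 1) + 3 = -2 + 3 = 1)
H(J) = J (H(J) = J - 1*0 = J + 0 = J)
H(-4)*(-1*(-100) + Y(-6, g(5))) = -4*(-1*(-100) + 1) = -4*(100 + 1) = -4*101 = -404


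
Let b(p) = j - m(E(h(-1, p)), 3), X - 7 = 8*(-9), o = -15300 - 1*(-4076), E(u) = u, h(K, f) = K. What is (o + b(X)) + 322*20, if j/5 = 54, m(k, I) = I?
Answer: -4517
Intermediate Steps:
j = 270 (j = 5*54 = 270)
o = -11224 (o = -15300 + 4076 = -11224)
X = -65 (X = 7 + 8*(-9) = 7 - 72 = -65)
b(p) = 267 (b(p) = 270 - 1*3 = 270 - 3 = 267)
(o + b(X)) + 322*20 = (-11224 + 267) + 322*20 = -10957 + 6440 = -4517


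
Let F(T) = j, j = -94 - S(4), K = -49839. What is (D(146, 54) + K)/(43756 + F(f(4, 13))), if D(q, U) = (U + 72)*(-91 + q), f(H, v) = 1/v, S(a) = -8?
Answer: -42909/43670 ≈ -0.98257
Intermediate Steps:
D(q, U) = (-91 + q)*(72 + U) (D(q, U) = (72 + U)*(-91 + q) = (-91 + q)*(72 + U))
j = -86 (j = -94 - 1*(-8) = -94 + 8 = -86)
F(T) = -86
(D(146, 54) + K)/(43756 + F(f(4, 13))) = ((-6552 - 91*54 + 72*146 + 54*146) - 49839)/(43756 - 86) = ((-6552 - 4914 + 10512 + 7884) - 49839)/43670 = (6930 - 49839)*(1/43670) = -42909*1/43670 = -42909/43670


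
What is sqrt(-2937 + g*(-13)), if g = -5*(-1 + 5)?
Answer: I*sqrt(2677) ≈ 51.74*I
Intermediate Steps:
g = -20 (g = -5*4 = -20)
sqrt(-2937 + g*(-13)) = sqrt(-2937 - 20*(-13)) = sqrt(-2937 + 260) = sqrt(-2677) = I*sqrt(2677)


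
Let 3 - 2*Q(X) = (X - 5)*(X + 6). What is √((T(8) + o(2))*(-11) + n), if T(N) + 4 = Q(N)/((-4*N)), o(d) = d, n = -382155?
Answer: I*√24456941/8 ≈ 618.17*I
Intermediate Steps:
Q(X) = 3/2 - (-5 + X)*(6 + X)/2 (Q(X) = 3/2 - (X - 5)*(X + 6)/2 = 3/2 - (-5 + X)*(6 + X)/2)
T(N) = -4 - (33/2 - N/2 - N²/2)/(4*N) (T(N) = -4 + (33/2 - N/2 - N²/2)/((-4*N)) = -4 + (33/2 - N/2 - N²/2)*(-1/(4*N)) = -4 - (33/2 - N/2 - N²/2)/(4*N))
√((T(8) + o(2))*(-11) + n) = √(((⅛)*(-33 + 8² - 31*8)/8 + 2)*(-11) - 382155) = √(((⅛)*(⅛)*(-33 + 64 - 248) + 2)*(-11) - 382155) = √(((⅛)*(⅛)*(-217) + 2)*(-11) - 382155) = √((-217/64 + 2)*(-11) - 382155) = √(-89/64*(-11) - 382155) = √(979/64 - 382155) = √(-24456941/64) = I*√24456941/8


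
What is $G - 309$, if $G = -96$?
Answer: $-405$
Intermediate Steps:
$G - 309 = -96 - 309 = -405$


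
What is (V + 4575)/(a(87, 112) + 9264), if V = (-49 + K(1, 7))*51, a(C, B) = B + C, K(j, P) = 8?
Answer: 2484/9463 ≈ 0.26250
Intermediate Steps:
V = -2091 (V = (-49 + 8)*51 = -41*51 = -2091)
(V + 4575)/(a(87, 112) + 9264) = (-2091 + 4575)/((112 + 87) + 9264) = 2484/(199 + 9264) = 2484/9463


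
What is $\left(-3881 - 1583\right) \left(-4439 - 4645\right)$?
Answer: $49634976$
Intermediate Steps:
$\left(-3881 - 1583\right) \left(-4439 - 4645\right) = \left(-5464\right) \left(-9084\right) = 49634976$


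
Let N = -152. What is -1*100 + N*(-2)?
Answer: 204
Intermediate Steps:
-1*100 + N*(-2) = -1*100 - 152*(-2) = -100 + 304 = 204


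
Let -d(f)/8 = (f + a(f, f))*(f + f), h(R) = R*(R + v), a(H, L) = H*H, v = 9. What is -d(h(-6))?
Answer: -88128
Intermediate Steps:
a(H, L) = H²
h(R) = R*(9 + R) (h(R) = R*(R + 9) = R*(9 + R))
d(f) = -16*f*(f + f²) (d(f) = -8*(f + f²)*(f + f) = -8*(f + f²)*2*f = -16*f*(f + f²))
-d(h(-6)) = -(-16)*(-6*(9 - 6))²*(1 - 6*(9 - 6)) = -(-16)*(-6*3)²*(1 - 6*3) = -(-16)*(-18)²*(1 - 18) = -(-16)*324*(-17) = -1*88128 = -88128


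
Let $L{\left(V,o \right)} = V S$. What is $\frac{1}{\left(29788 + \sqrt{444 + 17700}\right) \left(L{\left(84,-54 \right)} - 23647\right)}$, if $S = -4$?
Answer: $- \frac{7447}{5320069746100} + \frac{9 \sqrt{14}}{5320069746100} \approx -1.3935 \cdot 10^{-9}$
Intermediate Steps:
$L{\left(V,o \right)} = - 4 V$ ($L{\left(V,o \right)} = V \left(-4\right) = - 4 V$)
$\frac{1}{\left(29788 + \sqrt{444 + 17700}\right) \left(L{\left(84,-54 \right)} - 23647\right)} = \frac{1}{\left(29788 + \sqrt{444 + 17700}\right) \left(\left(-4\right) 84 - 23647\right)} = \frac{1}{\left(29788 + \sqrt{18144}\right) \left(-336 - 23647\right)} = \frac{1}{\left(29788 + 36 \sqrt{14}\right) \left(-23983\right)} = \frac{1}{-714405604 - 863388 \sqrt{14}}$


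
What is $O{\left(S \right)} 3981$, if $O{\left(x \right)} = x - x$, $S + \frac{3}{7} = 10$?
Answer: $0$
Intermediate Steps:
$S = \frac{67}{7}$ ($S = - \frac{3}{7} + 10 = \frac{67}{7} \approx 9.5714$)
$O{\left(x \right)} = 0$
$O{\left(S \right)} 3981 = 0 \cdot 3981 = 0$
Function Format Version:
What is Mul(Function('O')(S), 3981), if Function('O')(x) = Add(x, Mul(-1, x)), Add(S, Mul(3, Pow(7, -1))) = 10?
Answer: 0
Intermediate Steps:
S = Rational(67, 7) (S = Add(Rational(-3, 7), 10) = Rational(67, 7) ≈ 9.5714)
Function('O')(x) = 0
Mul(Function('O')(S), 3981) = Mul(0, 3981) = 0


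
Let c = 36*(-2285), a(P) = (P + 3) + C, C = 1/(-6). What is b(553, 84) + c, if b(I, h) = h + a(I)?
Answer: -489721/6 ≈ -81620.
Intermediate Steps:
C = -⅙ ≈ -0.16667
a(P) = 17/6 + P (a(P) = (P + 3) - ⅙ = (3 + P) - ⅙ = 17/6 + P)
b(I, h) = 17/6 + I + h (b(I, h) = h + (17/6 + I) = 17/6 + I + h)
c = -82260
b(553, 84) + c = (17/6 + 553 + 84) - 82260 = 3839/6 - 82260 = -489721/6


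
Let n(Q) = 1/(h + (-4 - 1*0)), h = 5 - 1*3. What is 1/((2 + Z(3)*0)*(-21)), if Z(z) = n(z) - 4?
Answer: -1/42 ≈ -0.023810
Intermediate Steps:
h = 2 (h = 5 - 3 = 2)
n(Q) = -1/2 (n(Q) = 1/(2 + (-4 - 1*0)) = 1/(2 + (-4 + 0)) = 1/(2 - 4) = 1/(-2) = -1/2)
Z(z) = -9/2 (Z(z) = -1/2 - 4 = -9/2)
1/((2 + Z(3)*0)*(-21)) = 1/((2 - 9/2*0)*(-21)) = 1/((2 + 0)*(-21)) = 1/(2*(-21)) = 1/(-42) = -1/42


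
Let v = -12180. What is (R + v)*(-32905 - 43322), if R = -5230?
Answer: 1327112070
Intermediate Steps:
(R + v)*(-32905 - 43322) = (-5230 - 12180)*(-32905 - 43322) = -17410*(-76227) = 1327112070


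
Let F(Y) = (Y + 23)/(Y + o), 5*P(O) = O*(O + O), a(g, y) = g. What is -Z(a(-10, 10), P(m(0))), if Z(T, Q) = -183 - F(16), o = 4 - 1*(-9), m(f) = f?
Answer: 5346/29 ≈ 184.34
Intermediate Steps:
P(O) = 2*O²/5 (P(O) = (O*(O + O))/5 = (O*(2*O))/5 = (2*O²)/5 = 2*O²/5)
o = 13 (o = 4 + 9 = 13)
F(Y) = (23 + Y)/(13 + Y) (F(Y) = (Y + 23)/(Y + 13) = (23 + Y)/(13 + Y))
Z(T, Q) = -5346/29 (Z(T, Q) = -183 - (23 + 16)/(13 + 16) = -183 - 39/29 = -5346/29)
-Z(a(-10, 10), P(m(0))) = -1*(-5346/29) = 5346/29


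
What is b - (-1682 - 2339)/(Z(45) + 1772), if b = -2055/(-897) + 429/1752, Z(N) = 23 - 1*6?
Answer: 1494294769/312388024 ≈ 4.7835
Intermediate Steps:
Z(N) = 17 (Z(N) = 23 - 6 = 17)
b = 442797/174616 (b = -2055*(-1/897) + 429*(1/1752) = 685/299 + 143/584 = 442797/174616 ≈ 2.5358)
b - (-1682 - 2339)/(Z(45) + 1772) = 442797/174616 - (-1682 - 2339)/(17 + 1772) = 442797/174616 - (-4021)/1789 = 442797/174616 - 1*(-4021/1789) = 442797/174616 + 4021/1789 = 1494294769/312388024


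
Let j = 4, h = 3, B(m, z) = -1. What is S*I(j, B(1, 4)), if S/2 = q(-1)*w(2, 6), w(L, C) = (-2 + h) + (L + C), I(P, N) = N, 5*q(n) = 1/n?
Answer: 18/5 ≈ 3.6000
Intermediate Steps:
q(n) = 1/(5*n) (q(n) = (1/n)/5 = 1/(5*n))
w(L, C) = 1 + C + L (w(L, C) = (-2 + 3) + (L + C) = 1 + (C + L) = 1 + C + L)
S = -18/5 (S = 2*(((⅕)/(-1))*(1 + 6 + 2)) = 2*(((⅕)*(-1))*9) = 2*(-⅕*9) = 2*(-9/5) = -18/5 ≈ -3.6000)
S*I(j, B(1, 4)) = -18/5*(-1) = 18/5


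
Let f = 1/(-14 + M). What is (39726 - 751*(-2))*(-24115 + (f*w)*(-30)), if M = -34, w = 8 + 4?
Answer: -993904010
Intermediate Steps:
w = 12
f = -1/48 (f = 1/(-14 - 34) = 1/(-48) = -1/48 ≈ -0.020833)
(39726 - 751*(-2))*(-24115 + (f*w)*(-30)) = (39726 - 751*(-2))*(-24115 - 1/48*12*(-30)) = (39726 + 1502)*(-24115 - ¼*(-30)) = 41228*(-24115 + 15/2) = 41228*(-48215/2) = -993904010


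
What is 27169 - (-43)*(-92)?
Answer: 23213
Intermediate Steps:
27169 - (-43)*(-92) = 27169 - 1*3956 = 27169 - 3956 = 23213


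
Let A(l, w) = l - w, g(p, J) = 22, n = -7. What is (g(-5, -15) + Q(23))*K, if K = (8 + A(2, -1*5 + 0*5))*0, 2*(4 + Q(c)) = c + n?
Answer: 0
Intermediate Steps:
Q(c) = -15/2 + c/2 (Q(c) = -4 + (c - 7)/2 = -4 + (-7 + c)/2 = -4 + (-7/2 + c/2) = -15/2 + c/2)
K = 0 (K = (8 + (2 - (-1*5 + 0*5)))*0 = (8 + (2 - (-5 + 0)))*0 = (8 + (2 - 1*(-5)))*0 = (8 + (2 + 5))*0 = (8 + 7)*0 = 15*0 = 0)
(g(-5, -15) + Q(23))*K = (22 + (-15/2 + (1/2)*23))*0 = (22 + (-15/2 + 23/2))*0 = (22 + 4)*0 = 26*0 = 0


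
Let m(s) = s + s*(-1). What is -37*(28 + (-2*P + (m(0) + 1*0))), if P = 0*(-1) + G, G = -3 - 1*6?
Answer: -1702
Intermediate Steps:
G = -9 (G = -3 - 6 = -9)
m(s) = 0 (m(s) = s - s = 0)
P = -9 (P = 0*(-1) - 9 = 0 - 9 = -9)
-37*(28 + (-2*P + (m(0) + 1*0))) = -37*(28 + (-2*(-9) + (0 + 1*0))) = -37*(28 + (18 + (0 + 0))) = -37*(28 + (18 + 0)) = -37*(28 + 18) = -37*46 = -1702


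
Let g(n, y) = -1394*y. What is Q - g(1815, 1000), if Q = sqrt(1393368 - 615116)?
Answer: 1394000 + 2*sqrt(194563) ≈ 1.3949e+6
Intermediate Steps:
Q = 2*sqrt(194563) (Q = sqrt(778252) = 2*sqrt(194563) ≈ 882.19)
Q - g(1815, 1000) = 2*sqrt(194563) - (-1394)*1000 = 2*sqrt(194563) - 1*(-1394000) = 2*sqrt(194563) + 1394000 = 1394000 + 2*sqrt(194563)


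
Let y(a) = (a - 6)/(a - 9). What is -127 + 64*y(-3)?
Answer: -79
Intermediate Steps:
y(a) = (-6 + a)/(-9 + a)
-127 + 64*y(-3) = -127 + 64*((-6 - 3)/(-9 - 3)) = -127 + 64*(-9/(-12)) = -127 + 64*(-1/12*(-9)) = -127 + 64*(¾) = -127 + 48 = -79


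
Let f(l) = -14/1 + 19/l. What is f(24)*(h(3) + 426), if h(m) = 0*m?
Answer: -22507/4 ≈ -5626.8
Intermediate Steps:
f(l) = -14 + 19/l (f(l) = -14*1 + 19/l = -14 + 19/l)
h(m) = 0
f(24)*(h(3) + 426) = (-14 + 19/24)*(0 + 426) = (-14 + 19*(1/24))*426 = (-14 + 19/24)*426 = -317/24*426 = -22507/4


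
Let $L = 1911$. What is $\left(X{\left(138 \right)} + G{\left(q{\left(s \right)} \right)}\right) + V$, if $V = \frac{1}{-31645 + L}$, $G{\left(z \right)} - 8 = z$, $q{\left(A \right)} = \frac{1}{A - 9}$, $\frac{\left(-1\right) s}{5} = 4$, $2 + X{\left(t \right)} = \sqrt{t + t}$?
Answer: $\frac{5143953}{862286} + 2 \sqrt{69} \approx 22.579$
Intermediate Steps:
$X{\left(t \right)} = -2 + \sqrt{2} \sqrt{t}$ ($X{\left(t \right)} = -2 + \sqrt{t + t} = -2 + \sqrt{2 t} = -2 + \sqrt{2} \sqrt{t}$)
$s = -20$ ($s = \left(-5\right) 4 = -20$)
$q{\left(A \right)} = \frac{1}{-9 + A}$
$G{\left(z \right)} = 8 + z$
$V = - \frac{1}{29734}$ ($V = \frac{1}{-31645 + 1911} = \frac{1}{-29734} = - \frac{1}{29734} \approx -3.3632 \cdot 10^{-5}$)
$\left(X{\left(138 \right)} + G{\left(q{\left(s \right)} \right)}\right) + V = \left(\left(-2 + \sqrt{2} \sqrt{138}\right) + \left(8 + \frac{1}{-9 - 20}\right)\right) - \frac{1}{29734} = \left(\left(-2 + 2 \sqrt{69}\right) + \left(8 + \frac{1}{-29}\right)\right) - \frac{1}{29734} = \left(\left(-2 + 2 \sqrt{69}\right) + \left(8 - \frac{1}{29}\right)\right) - \frac{1}{29734} = \left(\left(-2 + 2 \sqrt{69}\right) + \frac{231}{29}\right) - \frac{1}{29734} = \left(\frac{173}{29} + 2 \sqrt{69}\right) - \frac{1}{29734} = \frac{5143953}{862286} + 2 \sqrt{69}$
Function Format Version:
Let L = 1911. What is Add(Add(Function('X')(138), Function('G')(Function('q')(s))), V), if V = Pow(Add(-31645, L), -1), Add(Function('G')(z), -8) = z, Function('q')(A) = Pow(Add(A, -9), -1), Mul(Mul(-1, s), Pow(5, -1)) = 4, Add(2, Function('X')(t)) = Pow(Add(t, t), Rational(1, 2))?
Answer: Add(Rational(5143953, 862286), Mul(2, Pow(69, Rational(1, 2)))) ≈ 22.579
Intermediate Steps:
Function('X')(t) = Add(-2, Mul(Pow(2, Rational(1, 2)), Pow(t, Rational(1, 2)))) (Function('X')(t) = Add(-2, Pow(Add(t, t), Rational(1, 2))) = Add(-2, Pow(Mul(2, t), Rational(1, 2))) = Add(-2, Mul(Pow(2, Rational(1, 2)), Pow(t, Rational(1, 2)))))
s = -20 (s = Mul(-5, 4) = -20)
Function('q')(A) = Pow(Add(-9, A), -1)
Function('G')(z) = Add(8, z)
V = Rational(-1, 29734) (V = Pow(Add(-31645, 1911), -1) = Pow(-29734, -1) = Rational(-1, 29734) ≈ -3.3632e-5)
Add(Add(Function('X')(138), Function('G')(Function('q')(s))), V) = Add(Add(Add(-2, Mul(Pow(2, Rational(1, 2)), Pow(138, Rational(1, 2)))), Add(8, Pow(Add(-9, -20), -1))), Rational(-1, 29734)) = Add(Add(Add(-2, Mul(2, Pow(69, Rational(1, 2)))), Add(8, Pow(-29, -1))), Rational(-1, 29734)) = Add(Add(Add(-2, Mul(2, Pow(69, Rational(1, 2)))), Add(8, Rational(-1, 29))), Rational(-1, 29734)) = Add(Add(Add(-2, Mul(2, Pow(69, Rational(1, 2)))), Rational(231, 29)), Rational(-1, 29734)) = Add(Add(Rational(173, 29), Mul(2, Pow(69, Rational(1, 2)))), Rational(-1, 29734)) = Add(Rational(5143953, 862286), Mul(2, Pow(69, Rational(1, 2))))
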